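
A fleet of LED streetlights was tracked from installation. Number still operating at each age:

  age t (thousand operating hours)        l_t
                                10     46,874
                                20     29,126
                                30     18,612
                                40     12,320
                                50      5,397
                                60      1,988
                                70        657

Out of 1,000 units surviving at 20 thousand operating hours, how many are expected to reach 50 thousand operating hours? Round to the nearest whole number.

185

The relevant probability is 5,397/29,126 = 0.185298.
Expected number = 1,000 × 0.185298 = 185.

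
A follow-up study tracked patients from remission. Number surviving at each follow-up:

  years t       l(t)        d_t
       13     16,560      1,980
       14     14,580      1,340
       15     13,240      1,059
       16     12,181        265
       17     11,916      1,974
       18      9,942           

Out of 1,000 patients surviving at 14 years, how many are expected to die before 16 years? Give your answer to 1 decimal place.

164.5

The relevant probability is 1 − 12,181/14,580 = 0.164540.
Expected number = 1,000 × 0.164540 = 164.5.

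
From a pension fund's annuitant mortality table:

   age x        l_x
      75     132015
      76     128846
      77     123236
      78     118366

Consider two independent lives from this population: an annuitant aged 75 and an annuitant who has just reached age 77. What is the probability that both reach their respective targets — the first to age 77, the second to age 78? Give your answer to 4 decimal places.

p₁ = l_77/l_75 = 123236/132015 = 0.933500; p₂ = l_78/l_77 = 118366/123236 = 0.960482.
P(both) = p₁ × p₂ = 0.933500 × 0.960482 = 0.896610.

0.8966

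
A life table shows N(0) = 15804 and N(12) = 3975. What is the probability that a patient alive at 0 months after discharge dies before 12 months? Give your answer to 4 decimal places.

P(die before 12 | alive at 0) = 1 − N(12)/N(0) = 1 − 3975/15804 = (11829)/15804 = 0.748481.

0.7485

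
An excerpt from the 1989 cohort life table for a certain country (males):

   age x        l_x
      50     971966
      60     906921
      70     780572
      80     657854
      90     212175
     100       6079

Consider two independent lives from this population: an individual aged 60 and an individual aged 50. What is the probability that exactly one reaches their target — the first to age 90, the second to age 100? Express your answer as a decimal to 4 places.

0.2373

p₁ = l_90/l_60 = 212175/906921 = 0.233951; p₂ = l_100/l_50 = 6079/971966 = 0.006254.
P(exactly one) = p₁(1−p₂) + (1−p₁)p₂ = 0.232488 + 0.004791 = 0.237279.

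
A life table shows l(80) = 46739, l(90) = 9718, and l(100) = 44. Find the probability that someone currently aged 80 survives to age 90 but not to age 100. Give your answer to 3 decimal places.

This is the probability of reaching 90 but not 100, conditional on being alive at 80: (l(90) − l(100)) / l(80).
= (9718 − 44) / 46739 = 9674 / 46739 = 0.206979.

0.207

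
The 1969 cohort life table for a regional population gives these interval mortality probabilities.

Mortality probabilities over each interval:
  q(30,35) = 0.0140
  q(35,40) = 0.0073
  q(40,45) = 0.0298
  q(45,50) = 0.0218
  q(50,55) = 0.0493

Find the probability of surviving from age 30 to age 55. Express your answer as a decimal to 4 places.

0.8831

The overall survival probability is (1 − 0.0140) × (1 − 0.0073) × (1 − 0.0298) × (1 − 0.0218) × (1 − 0.0493).
= 0.9860 × 0.9927 × 0.9702 × 0.9782 × 0.9507 = 0.883136.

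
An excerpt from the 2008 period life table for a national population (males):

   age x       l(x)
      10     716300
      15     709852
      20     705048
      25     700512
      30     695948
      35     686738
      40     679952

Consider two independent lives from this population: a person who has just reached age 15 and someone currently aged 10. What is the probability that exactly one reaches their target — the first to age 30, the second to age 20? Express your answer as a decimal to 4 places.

p₁ = l(30)/l(15) = 695948/709852 = 0.980413; p₂ = l(20)/l(10) = 705048/716300 = 0.984291.
P(exactly one) = p₁(1−p₂) + (1−p₁)p₂ = 0.015401 + 0.019279 = 0.034681.

0.0347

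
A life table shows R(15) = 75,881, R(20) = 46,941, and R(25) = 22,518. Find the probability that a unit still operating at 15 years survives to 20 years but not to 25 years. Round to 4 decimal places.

This is the probability of reaching 20 but not 25, conditional on being operational at 15: (R(20) − R(25)) / R(15).
= (46,941 − 22,518) / 75,881 = 24,423 / 75,881 = 0.321859.

0.3219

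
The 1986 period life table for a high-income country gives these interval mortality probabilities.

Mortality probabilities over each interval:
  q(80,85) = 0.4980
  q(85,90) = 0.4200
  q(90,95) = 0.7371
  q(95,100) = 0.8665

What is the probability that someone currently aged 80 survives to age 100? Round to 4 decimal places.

The overall survival probability is (1 − 0.4980) × (1 − 0.4200) × (1 − 0.7371) × (1 − 0.8665).
= 0.5020 × 0.5800 × 0.2629 × 0.1335 = 0.010219.

0.0102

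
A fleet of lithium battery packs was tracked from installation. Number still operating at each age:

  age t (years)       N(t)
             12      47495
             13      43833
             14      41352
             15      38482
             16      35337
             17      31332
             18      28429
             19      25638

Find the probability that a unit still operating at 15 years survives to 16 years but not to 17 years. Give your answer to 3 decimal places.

This is the probability of reaching 16 but not 17, conditional on being operational at 15: (N(16) − N(17)) / N(15).
= (35337 − 31332) / 38482 = 4005 / 38482 = 0.104075.

0.104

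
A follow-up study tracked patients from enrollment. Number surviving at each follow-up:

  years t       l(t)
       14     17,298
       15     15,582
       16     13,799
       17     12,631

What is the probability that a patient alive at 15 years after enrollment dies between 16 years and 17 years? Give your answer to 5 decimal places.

This is the probability of reaching 16 but not 17, conditional on being alive at 15: (l(16) − l(17)) / l(15).
= (13,799 − 12,631) / 15,582 = 1,168 / 15,582 = 0.074958.

0.07496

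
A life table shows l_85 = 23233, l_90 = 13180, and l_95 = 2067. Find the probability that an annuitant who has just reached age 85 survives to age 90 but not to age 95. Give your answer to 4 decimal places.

This is the probability of reaching 90 but not 95, conditional on being alive at 85: (l_90 − l_95) / l_85.
= (13180 − 2067) / 23233 = 11113 / 23233 = 0.478328.

0.4783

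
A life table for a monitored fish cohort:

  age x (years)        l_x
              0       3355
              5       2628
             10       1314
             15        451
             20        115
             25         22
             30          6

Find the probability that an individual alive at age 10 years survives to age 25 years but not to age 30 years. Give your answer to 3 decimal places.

0.012

This is the probability of reaching 25 but not 30, conditional on being alive at 10: (l_25 − l_30) / l_10.
= (22 − 6) / 1314 = 16 / 1314 = 0.012177.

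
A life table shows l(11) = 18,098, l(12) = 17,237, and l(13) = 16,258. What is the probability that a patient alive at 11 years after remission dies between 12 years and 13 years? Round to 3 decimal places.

This is the probability of reaching 12 but not 13, conditional on being alive at 11: (l(12) − l(13)) / l(11).
= (17,237 − 16,258) / 18,098 = 979 / 18,098 = 0.054094.

0.054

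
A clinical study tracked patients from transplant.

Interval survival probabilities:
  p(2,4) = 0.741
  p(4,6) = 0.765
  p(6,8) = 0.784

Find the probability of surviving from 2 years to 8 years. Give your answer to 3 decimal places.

Chaining the interval survival probabilities: 0.741 × 0.765 × 0.784.
= 0.444422.

0.444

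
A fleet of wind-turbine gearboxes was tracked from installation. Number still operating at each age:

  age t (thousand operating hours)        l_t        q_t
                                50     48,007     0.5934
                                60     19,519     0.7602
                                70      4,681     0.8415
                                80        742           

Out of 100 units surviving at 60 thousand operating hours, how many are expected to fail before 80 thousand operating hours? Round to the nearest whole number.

The relevant probability is 1 − 742/19,519 = 0.961986.
Expected number = 100 × 0.961986 = 96.

96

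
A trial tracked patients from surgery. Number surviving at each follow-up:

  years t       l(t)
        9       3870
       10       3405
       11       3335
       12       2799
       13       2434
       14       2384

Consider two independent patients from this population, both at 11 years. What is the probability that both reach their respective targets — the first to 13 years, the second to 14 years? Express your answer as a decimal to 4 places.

0.5217

p₁ = l(13)/l(11) = 2434/3335 = 0.729835; p₂ = l(14)/l(11) = 2384/3335 = 0.714843.
P(both) = p₁ × p₂ = 0.729835 × 0.714843 = 0.521717.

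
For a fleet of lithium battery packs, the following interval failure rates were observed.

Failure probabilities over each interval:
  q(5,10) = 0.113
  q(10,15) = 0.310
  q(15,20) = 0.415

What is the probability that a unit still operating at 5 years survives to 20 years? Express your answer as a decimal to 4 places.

P(survive 5→20) = (1 − 0.113) × (1 − 0.310) × (1 − 0.415).
= 0.887 × 0.690 × 0.585 = 0.358038.

0.3580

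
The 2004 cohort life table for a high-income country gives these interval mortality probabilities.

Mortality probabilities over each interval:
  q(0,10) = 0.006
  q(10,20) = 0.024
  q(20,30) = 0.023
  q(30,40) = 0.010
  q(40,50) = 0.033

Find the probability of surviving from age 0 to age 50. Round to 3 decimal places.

Chaining the interval survival probabilities: (1 − 0.006) × (1 − 0.024) × (1 − 0.023) × (1 − 0.010) × (1 − 0.033).
= 0.994 × 0.976 × 0.977 × 0.990 × 0.967 = 0.907387.

0.907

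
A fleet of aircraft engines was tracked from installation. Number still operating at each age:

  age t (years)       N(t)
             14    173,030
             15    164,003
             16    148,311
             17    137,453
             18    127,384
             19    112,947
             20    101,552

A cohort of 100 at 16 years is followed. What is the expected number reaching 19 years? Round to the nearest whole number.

The relevant probability is 112,947/148,311 = 0.761555.
Expected number = 100 × 0.761555 = 76.

76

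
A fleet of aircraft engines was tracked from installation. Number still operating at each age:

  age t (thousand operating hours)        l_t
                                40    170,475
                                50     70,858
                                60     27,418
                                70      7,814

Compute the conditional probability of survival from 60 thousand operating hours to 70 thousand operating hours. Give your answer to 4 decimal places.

The conditional survival probability is l_70/l_60 = 7,814/27,418 = 0.284995.

0.2850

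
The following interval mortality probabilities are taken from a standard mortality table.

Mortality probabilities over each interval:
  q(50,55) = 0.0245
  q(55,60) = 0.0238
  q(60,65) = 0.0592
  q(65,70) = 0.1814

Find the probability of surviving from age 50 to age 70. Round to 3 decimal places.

0.733

P(survive 50→70) = (1 − 0.0245) × (1 − 0.0238) × (1 − 0.0592) × (1 − 0.1814).
= 0.9755 × 0.9762 × 0.9408 × 0.8186 = 0.733390.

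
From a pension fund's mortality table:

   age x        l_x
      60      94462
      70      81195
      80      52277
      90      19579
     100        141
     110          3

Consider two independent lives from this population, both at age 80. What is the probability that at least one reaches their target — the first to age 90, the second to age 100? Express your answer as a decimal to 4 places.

0.3762

p₁ = l_90/l_80 = 19579/52277 = 0.374524; p₂ = l_100/l_80 = 141/52277 = 0.002697.
P(at least one) = 1 − (1−p₁)(1−p₂) = 1 − 0.625476 × 0.997303 = 0.376211.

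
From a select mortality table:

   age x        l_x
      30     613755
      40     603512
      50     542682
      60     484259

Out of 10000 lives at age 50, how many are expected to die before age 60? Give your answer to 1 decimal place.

1076.6

The relevant probability is 1 − 484259/542682 = 0.107656.
Expected number = 10000 × 0.107656 = 1076.6.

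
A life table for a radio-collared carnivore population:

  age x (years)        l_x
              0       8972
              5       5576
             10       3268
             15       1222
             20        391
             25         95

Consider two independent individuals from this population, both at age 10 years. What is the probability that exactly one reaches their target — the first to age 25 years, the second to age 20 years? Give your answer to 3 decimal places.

p₁ = l_25/l_10 = 95/3268 = 0.029070; p₂ = l_20/l_10 = 391/3268 = 0.119645.
P(exactly one) = p₁(1−p₂) + (1−p₁)p₂ = 0.025592 + 0.116167 = 0.141759.

0.142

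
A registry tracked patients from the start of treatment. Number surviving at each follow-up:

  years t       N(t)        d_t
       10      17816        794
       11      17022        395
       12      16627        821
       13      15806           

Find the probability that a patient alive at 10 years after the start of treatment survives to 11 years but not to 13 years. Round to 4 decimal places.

This is the probability of reaching 11 but not 13, conditional on being alive at 10: (N(11) − N(13)) / N(10).
= (17022 − 15806) / 17816 = 1216 / 17816 = 0.068253.

0.0683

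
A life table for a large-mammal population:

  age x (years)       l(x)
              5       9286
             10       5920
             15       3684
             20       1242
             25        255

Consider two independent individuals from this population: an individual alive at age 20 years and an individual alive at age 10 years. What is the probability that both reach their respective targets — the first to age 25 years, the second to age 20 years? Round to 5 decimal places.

0.04307

p₁ = l(25)/l(20) = 255/1242 = 0.205314; p₂ = l(20)/l(10) = 1242/5920 = 0.209797.
P(both) = p₁ × p₂ = 0.205314 × 0.209797 = 0.043074.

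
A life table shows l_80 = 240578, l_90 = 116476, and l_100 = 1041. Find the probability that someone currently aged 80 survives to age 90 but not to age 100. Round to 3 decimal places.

We want 10|10q80 = (l_90 − l_100)/l_80.
This is the probability of reaching 90 but not 100, conditional on being alive at 80: (l_90 − l_100) / l_80.
= (116476 − 1041) / 240578 = 115435 / 240578 = 0.479824.

0.480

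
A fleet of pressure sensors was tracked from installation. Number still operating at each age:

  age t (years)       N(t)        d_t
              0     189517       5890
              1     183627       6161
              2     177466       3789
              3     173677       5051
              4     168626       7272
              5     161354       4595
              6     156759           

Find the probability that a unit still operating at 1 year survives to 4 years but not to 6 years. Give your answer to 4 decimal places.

0.0646

This is the probability of reaching 4 but not 6, conditional on being operational at 1: (N(4) − N(6)) / N(1).
= (168626 − 156759) / 183627 = 11867 / 183627 = 0.064626.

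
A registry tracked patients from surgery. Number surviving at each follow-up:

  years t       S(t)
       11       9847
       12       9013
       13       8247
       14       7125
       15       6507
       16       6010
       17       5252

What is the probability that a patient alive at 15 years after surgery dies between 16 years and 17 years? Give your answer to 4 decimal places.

This is the probability of reaching 16 but not 17, conditional on being alive at 15: (S(16) − S(17)) / S(15).
= (6010 − 5252) / 6507 = 758 / 6507 = 0.116490.

0.1165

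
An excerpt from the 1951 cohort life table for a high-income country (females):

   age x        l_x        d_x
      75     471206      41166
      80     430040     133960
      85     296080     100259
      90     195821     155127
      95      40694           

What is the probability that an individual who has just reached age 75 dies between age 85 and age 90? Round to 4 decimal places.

This is the probability of reaching 85 but not 90, conditional on being alive at 75: (l_85 − l_90) / l_75.
= (296080 − 195821) / 471206 = 100259 / 471206 = 0.212771.

0.2128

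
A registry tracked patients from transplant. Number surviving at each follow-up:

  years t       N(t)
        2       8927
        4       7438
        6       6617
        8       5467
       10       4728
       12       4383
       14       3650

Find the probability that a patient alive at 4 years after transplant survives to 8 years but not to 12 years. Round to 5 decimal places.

0.14574

This is the probability of reaching 8 but not 12, conditional on being alive at 4: (N(8) − N(12)) / N(4).
= (5467 − 4383) / 7438 = 1084 / 7438 = 0.145738.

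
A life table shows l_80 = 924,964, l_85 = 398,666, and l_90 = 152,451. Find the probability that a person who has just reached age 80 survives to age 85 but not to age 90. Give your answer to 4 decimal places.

0.2662

We want 5|5q80 = (l_85 − l_90)/l_80.
This is the probability of reaching 85 but not 90, conditional on being alive at 80: (l_85 − l_90) / l_80.
= (398,666 − 152,451) / 924,964 = 246,215 / 924,964 = 0.266189.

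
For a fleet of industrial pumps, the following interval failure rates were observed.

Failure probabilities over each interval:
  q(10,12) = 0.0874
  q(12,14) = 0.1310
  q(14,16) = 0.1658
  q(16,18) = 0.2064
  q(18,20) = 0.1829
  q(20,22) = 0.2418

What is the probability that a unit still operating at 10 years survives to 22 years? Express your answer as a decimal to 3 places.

Chaining the interval survival probabilities: (1 − 0.0874) × (1 − 0.1310) × (1 − 0.1658) × (1 − 0.2064) × (1 − 0.1829) × (1 − 0.2418).
= 0.9126 × 0.8690 × 0.8342 × 0.7936 × 0.8171 × 0.7582 = 0.325260.

0.325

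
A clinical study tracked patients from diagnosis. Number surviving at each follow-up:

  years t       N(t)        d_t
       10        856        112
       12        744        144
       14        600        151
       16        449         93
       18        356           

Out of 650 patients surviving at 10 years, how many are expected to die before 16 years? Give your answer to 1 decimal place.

309.1

The relevant probability is 1 − 449/856 = 0.475467.
Expected number = 650 × 0.475467 = 309.1.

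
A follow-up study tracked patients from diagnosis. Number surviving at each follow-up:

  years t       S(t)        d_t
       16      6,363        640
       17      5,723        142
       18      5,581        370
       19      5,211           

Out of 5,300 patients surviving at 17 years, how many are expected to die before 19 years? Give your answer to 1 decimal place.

474.2

The relevant probability is 1 − 5,211/5,723 = 0.089464.
Expected number = 5,300 × 0.089464 = 474.2.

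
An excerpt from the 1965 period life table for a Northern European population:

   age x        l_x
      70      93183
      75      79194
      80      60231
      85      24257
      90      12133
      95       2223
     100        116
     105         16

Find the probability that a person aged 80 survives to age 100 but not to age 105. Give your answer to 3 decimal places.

0.002

We want 20|5q80 = (l_100 − l_105)/l_80.
This is the probability of reaching 100 but not 105, conditional on being alive at 80: (l_100 − l_105) / l_80.
= (116 − 16) / 60231 = 100 / 60231 = 0.001660.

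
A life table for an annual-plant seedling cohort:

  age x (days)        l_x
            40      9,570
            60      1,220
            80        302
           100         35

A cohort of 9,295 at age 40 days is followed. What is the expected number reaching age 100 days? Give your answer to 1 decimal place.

34.0

The relevant probability is 35/9,570 = 0.003657.
Expected number = 9,295 × 0.003657 = 34.0.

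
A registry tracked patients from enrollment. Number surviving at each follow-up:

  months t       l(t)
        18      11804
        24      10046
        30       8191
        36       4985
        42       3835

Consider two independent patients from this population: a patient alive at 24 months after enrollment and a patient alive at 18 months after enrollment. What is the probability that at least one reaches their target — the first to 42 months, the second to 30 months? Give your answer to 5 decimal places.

p₁ = l(42)/l(24) = 3835/10046 = 0.381744; p₂ = l(30)/l(18) = 8191/11804 = 0.693917.
P(at least one) = 1 − (1−p₁)(1−p₂) = 1 − 0.618256 × 0.306083 = 0.810762.

0.81076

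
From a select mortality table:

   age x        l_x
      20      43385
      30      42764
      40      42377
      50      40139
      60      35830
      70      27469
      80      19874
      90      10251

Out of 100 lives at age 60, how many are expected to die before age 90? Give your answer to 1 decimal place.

The relevant probability is 1 − 10251/35830 = 0.713899.
Expected number = 100 × 0.713899 = 71.4.

71.4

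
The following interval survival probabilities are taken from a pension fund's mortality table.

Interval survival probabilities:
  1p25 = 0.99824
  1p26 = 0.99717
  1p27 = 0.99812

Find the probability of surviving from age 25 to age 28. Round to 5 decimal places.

0.99354

The overall survival probability is 0.99824 × 0.99717 × 0.99812.
= 0.993544.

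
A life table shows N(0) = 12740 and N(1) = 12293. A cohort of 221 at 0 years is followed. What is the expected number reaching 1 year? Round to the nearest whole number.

The relevant probability is 12293/12740 = 0.964914.
Expected number = 221 × 0.964914 = 213.

213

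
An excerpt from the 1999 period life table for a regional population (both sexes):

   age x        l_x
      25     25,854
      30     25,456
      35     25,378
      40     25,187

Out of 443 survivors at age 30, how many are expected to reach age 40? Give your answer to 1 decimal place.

The relevant probability is 25,187/25,456 = 0.989433.
Expected number = 443 × 0.989433 = 438.3.

438.3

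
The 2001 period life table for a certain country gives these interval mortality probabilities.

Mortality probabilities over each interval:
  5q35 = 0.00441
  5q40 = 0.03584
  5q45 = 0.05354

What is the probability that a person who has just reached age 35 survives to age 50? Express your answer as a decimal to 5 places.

The overall survival probability is (1 − 0.00441) × (1 − 0.03584) × (1 − 0.05354).
= 0.99559 × 0.96416 × 0.94646 = 0.908515.

0.90851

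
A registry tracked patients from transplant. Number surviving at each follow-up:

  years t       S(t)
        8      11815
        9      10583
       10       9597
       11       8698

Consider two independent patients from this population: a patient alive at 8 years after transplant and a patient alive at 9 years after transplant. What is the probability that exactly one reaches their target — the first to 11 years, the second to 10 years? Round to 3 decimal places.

0.308

p₁ = S(11)/S(8) = 8698/11815 = 0.736183; p₂ = S(10)/S(9) = 9597/10583 = 0.906832.
P(exactly one) = p₁(1−p₂) + (1−p₁)p₂ = 0.068589 + 0.239238 = 0.307826.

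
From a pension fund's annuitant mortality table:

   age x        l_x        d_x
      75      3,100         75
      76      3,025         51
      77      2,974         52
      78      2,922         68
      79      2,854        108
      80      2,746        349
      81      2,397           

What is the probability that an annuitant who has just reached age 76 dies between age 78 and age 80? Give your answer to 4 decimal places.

0.0582

We want 2|2q76 = (l_78 − l_80)/l_76.
This is the probability of reaching 78 but not 80, conditional on being alive at 76: (l_78 − l_80) / l_76.
= (2,922 − 2,746) / 3,025 = 176 / 3,025 = 0.058182.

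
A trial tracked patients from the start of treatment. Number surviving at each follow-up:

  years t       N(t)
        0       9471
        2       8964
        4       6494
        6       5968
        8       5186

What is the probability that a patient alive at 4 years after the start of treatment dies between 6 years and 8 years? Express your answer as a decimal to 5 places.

This is the probability of reaching 6 but not 8, conditional on being alive at 4: (N(6) − N(8)) / N(4).
= (5968 − 5186) / 6494 = 782 / 6494 = 0.120419.

0.12042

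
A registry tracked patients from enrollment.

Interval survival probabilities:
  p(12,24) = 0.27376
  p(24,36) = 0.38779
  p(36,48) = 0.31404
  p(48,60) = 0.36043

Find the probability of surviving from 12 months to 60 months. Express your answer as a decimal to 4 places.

Chaining the interval survival probabilities: 0.27376 × 0.38779 × 0.31404 × 0.36043.
= 0.012016.

0.0120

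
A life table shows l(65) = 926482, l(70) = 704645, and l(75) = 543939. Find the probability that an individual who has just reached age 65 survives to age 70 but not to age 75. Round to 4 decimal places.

0.1735

This is the probability of reaching 70 but not 75, conditional on being alive at 65: (l(70) − l(75)) / l(65).
= (704645 − 543939) / 926482 = 160706 / 926482 = 0.173458.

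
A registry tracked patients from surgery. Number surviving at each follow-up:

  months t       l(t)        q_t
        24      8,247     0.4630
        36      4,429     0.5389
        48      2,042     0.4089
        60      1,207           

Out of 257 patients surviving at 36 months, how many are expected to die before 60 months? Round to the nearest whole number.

187

The relevant probability is 1 − 1,207/4,429 = 0.727478.
Expected number = 257 × 0.727478 = 187.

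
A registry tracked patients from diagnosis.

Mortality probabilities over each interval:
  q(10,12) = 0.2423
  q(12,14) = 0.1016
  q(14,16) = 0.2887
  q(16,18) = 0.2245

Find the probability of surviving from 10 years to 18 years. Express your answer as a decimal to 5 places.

Survival from 10 to 18 is the product of surviving each interval: (1 − 0.2423) × (1 − 0.1016) × (1 − 0.2887) × (1 − 0.2245).
= 0.7577 × 0.8984 × 0.7113 × 0.7755 = 0.375493.

0.37549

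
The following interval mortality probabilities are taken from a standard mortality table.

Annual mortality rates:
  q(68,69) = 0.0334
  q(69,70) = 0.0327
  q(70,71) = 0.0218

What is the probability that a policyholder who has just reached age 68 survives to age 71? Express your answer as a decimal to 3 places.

P(survive 68→71) = (1 − 0.0334) × (1 − 0.0327) × (1 − 0.0218).
= 0.9666 × 0.9673 × 0.9782 = 0.914609.

0.915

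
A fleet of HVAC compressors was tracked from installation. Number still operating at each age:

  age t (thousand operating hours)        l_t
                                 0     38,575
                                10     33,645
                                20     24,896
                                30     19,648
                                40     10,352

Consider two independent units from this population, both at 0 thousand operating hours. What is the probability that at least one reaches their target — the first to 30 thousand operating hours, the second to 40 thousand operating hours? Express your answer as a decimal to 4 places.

p₁ = l_30/l_0 = 19,648/38,575 = 0.509345; p₂ = l_40/l_0 = 10,352/38,575 = 0.268360.
P(at least one) = 1 − (1−p₁)(1−p₂) = 1 − 0.490655 × 0.731640 = 0.641017.

0.6410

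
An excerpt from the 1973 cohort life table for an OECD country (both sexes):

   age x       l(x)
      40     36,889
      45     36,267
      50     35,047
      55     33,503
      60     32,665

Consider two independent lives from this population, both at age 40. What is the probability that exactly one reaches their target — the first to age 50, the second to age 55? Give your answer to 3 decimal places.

p₁ = l(50)/l(40) = 35,047/36,889 = 0.950066; p₂ = l(55)/l(40) = 33,503/36,889 = 0.908211.
P(exactly one) = p₁(1−p₂) + (1−p₁)p₂ = 0.087206 + 0.045351 = 0.132556.

0.133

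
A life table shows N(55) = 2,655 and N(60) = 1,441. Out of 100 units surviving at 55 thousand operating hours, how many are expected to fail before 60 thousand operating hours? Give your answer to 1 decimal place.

The relevant probability is 1 − 1,441/2,655 = 0.457250.
Expected number = 100 × 0.457250 = 45.7.

45.7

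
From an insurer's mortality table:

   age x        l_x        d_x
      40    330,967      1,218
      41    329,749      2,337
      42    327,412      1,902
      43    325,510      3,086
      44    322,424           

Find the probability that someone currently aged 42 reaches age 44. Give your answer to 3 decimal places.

We want 2p42 = l_44/l_42.
The conditional survival probability is l_44/l_42 = 322,424/327,412 = 0.984765.

0.985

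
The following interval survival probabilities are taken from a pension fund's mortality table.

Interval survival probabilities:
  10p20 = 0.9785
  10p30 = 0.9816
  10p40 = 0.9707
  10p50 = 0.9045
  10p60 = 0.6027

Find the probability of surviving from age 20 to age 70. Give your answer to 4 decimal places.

Survival from 20 to 70 is the product of surviving each interval: 0.9785 × 0.9816 × 0.9707 × 0.9045 × 0.6027.
= 0.508265.

0.5083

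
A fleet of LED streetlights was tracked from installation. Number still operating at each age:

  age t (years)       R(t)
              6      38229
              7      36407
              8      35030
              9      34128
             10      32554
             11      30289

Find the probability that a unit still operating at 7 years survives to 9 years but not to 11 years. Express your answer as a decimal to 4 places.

0.1054

This is the probability of reaching 9 but not 11, conditional on being operational at 7: (R(9) − R(11)) / R(7).
= (34128 − 30289) / 36407 = 3839 / 36407 = 0.105447.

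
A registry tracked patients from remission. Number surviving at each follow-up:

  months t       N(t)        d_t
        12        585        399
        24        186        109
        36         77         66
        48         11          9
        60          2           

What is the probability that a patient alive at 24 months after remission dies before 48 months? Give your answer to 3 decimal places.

P(die before 48 | alive at 24) = 1 − N(48)/N(24) = 1 − 11/186 = (175)/186 = 0.940860.

0.941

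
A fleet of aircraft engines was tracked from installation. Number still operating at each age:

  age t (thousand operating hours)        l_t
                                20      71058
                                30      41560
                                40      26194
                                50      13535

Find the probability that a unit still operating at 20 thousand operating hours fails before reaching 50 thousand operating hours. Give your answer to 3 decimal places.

0.810

P(fail before 50 | operational at 20) = 1 − l_50/l_20 = 1 − 13535/71058 = (57523)/71058 = 0.809522.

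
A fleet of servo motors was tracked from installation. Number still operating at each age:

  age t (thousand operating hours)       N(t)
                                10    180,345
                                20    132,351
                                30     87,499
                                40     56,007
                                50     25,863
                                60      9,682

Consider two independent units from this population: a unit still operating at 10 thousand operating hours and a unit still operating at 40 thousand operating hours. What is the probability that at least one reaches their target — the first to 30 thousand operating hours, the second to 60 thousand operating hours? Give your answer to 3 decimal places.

p₁ = N(30)/N(10) = 87,499/180,345 = 0.485176; p₂ = N(60)/N(40) = 9,682/56,007 = 0.172871.
P(at least one) = 1 − (1−p₁)(1−p₂) = 1 − 0.514824 × 0.827129 = 0.574174.

0.574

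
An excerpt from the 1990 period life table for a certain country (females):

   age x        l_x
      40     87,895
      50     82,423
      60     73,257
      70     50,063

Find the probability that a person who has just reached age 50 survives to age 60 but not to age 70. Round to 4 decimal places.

We want 10|10q50 = (l_60 − l_70)/l_50.
This is the probability of reaching 60 but not 70, conditional on being alive at 50: (l_60 − l_70) / l_50.
= (73,257 − 50,063) / 82,423 = 23,194 / 82,423 = 0.281402.

0.2814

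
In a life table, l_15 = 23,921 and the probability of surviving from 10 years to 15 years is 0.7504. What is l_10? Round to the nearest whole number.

l_10 = l_15 / p = 23,921 / 0.7504 = 31878.

31878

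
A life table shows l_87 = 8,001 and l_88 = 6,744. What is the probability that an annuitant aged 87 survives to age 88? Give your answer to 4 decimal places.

0.8429

We want 1p87 = l_88/l_87.
The conditional survival probability is l_88/l_87 = 6,744/8,001 = 0.842895.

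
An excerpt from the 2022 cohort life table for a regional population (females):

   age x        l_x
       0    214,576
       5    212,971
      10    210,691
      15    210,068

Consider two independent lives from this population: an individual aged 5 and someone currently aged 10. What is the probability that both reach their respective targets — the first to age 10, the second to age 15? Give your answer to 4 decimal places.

p₁ = l_10/l_5 = 210,691/212,971 = 0.989294; p₂ = l_15/l_10 = 210,068/210,691 = 0.997043.
P(both) = p₁ × p₂ = 0.989294 × 0.997043 = 0.986369.

0.9864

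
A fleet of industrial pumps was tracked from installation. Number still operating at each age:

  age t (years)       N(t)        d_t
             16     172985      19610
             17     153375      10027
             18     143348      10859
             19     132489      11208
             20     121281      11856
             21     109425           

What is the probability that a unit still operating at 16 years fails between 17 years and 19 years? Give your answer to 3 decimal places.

0.121

This is the probability of reaching 17 but not 19, conditional on being operational at 16: (N(17) − N(19)) / N(16).
= (153375 − 132489) / 172985 = 20886 / 172985 = 0.120739.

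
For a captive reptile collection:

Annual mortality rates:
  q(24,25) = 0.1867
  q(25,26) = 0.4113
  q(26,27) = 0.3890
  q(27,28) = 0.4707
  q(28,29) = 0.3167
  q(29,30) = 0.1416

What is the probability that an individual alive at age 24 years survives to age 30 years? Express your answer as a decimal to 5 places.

0.09082

Survival from 24 to 30 is the product of surviving each interval: (1 − 0.1867) × (1 − 0.4113) × (1 − 0.3890) × (1 − 0.4707) × (1 − 0.3167) × (1 − 0.1416).
= 0.8133 × 0.5887 × 0.6110 × 0.5293 × 0.6833 × 0.8584 = 0.090822.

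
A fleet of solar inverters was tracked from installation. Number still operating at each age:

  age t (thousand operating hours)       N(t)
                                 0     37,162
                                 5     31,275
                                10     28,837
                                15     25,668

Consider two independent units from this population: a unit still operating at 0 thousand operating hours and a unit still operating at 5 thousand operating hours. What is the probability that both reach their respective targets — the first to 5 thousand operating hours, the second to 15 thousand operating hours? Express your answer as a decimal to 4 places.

p₁ = N(5)/N(0) = 31,275/37,162 = 0.841585; p₂ = N(15)/N(5) = 25,668/31,275 = 0.820719.
P(both) = p₁ × p₂ = 0.841585 × 0.820719 = 0.690705.

0.6907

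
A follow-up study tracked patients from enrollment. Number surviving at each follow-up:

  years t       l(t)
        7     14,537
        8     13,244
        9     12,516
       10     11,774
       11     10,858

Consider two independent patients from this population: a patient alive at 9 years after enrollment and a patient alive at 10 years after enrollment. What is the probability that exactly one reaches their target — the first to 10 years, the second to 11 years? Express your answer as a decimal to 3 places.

0.128

p₁ = l(10)/l(9) = 11,774/12,516 = 0.940716; p₂ = l(11)/l(10) = 10,858/11,774 = 0.922201.
P(exactly one) = p₁(1−p₂) + (1−p₁)p₂ = 0.073187 + 0.054672 = 0.127859.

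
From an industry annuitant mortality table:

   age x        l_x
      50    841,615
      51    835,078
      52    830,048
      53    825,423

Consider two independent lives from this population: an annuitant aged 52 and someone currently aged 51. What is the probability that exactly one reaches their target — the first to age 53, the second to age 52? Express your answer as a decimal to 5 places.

p₁ = l_53/l_52 = 825,423/830,048 = 0.994428; p₂ = l_52/l_51 = 830,048/835,078 = 0.993977.
P(exactly one) = p₁(1−p₂) + (1−p₁)p₂ = 0.005989 + 0.005538 = 0.011528.

0.01153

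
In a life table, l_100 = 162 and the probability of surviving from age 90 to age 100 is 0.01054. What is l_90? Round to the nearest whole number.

15370

l_90 = l_100 / p = 162 / 0.01054 = 15370.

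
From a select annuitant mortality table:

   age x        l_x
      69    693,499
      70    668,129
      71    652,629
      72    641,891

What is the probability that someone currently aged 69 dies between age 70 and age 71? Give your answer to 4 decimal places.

This is the probability of reaching 70 but not 71, conditional on being alive at 69: (l_70 − l_71) / l_69.
= (668,129 − 652,629) / 693,499 = 15,500 / 693,499 = 0.022350.

0.0224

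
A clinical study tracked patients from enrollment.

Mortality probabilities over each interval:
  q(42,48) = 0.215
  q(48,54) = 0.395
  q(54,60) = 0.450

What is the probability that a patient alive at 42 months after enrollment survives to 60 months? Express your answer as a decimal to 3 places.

Chaining the interval survival probabilities: (1 − 0.215) × (1 − 0.395) × (1 − 0.450).
= 0.785 × 0.605 × 0.550 = 0.261209.

0.261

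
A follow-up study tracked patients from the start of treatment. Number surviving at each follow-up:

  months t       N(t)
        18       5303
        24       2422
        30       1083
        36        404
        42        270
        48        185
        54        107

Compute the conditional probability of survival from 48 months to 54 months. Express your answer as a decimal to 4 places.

0.5784

The conditional survival probability is N(54)/N(48) = 107/185 = 0.578378.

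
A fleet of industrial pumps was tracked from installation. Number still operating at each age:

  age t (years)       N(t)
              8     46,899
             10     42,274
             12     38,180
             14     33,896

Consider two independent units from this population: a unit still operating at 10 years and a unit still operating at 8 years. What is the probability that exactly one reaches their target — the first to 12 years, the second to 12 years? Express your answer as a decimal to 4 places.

0.2467

p₁ = N(12)/N(10) = 38,180/42,274 = 0.903156; p₂ = N(12)/N(8) = 38,180/46,899 = 0.814090.
P(exactly one) = p₁(1−p₂) + (1−p₁)p₂ = 0.167906 + 0.078840 = 0.246745.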